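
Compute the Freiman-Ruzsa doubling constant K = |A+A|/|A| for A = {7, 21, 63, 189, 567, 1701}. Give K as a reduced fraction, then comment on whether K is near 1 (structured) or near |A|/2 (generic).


|A| = 6.
Compute A + A by enumerating all 36 pairs.
A + A = {14, 28, 42, 70, 84, 126, 196, 210, 252, 378, 574, 588, 630, 756, 1134, 1708, 1722, 1764, 1890, 2268, 3402}, so |A + A| = 21.
K = |A + A| / |A| = 21/6 = 7/2 ≈ 3.5000.
Reference: AP of size 6 gives K = 11/6 ≈ 1.8333; a fully generic set of size 6 gives K ≈ 3.5000.

|A| = 6, |A + A| = 21, K = 21/6 = 7/2.


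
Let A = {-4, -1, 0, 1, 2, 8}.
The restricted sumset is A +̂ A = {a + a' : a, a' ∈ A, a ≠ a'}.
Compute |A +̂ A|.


Restricted sumset: A +̂ A = {a + a' : a ∈ A, a' ∈ A, a ≠ a'}.
Equivalently, take A + A and drop any sum 2a that is achievable ONLY as a + a for a ∈ A (i.e. sums representable only with equal summands).
Enumerate pairs (a, a') with a < a' (symmetric, so each unordered pair gives one sum; this covers all a ≠ a'):
  -4 + -1 = -5
  -4 + 0 = -4
  -4 + 1 = -3
  -4 + 2 = -2
  -4 + 8 = 4
  -1 + 0 = -1
  -1 + 1 = 0
  -1 + 2 = 1
  -1 + 8 = 7
  0 + 1 = 1
  0 + 2 = 2
  0 + 8 = 8
  1 + 2 = 3
  1 + 8 = 9
  2 + 8 = 10
Collected distinct sums: {-5, -4, -3, -2, -1, 0, 1, 2, 3, 4, 7, 8, 9, 10}
|A +̂ A| = 14
(Reference bound: |A +̂ A| ≥ 2|A| - 3 for |A| ≥ 2, with |A| = 6 giving ≥ 9.)

|A +̂ A| = 14


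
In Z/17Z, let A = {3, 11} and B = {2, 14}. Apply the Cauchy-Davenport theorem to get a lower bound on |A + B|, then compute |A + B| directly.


Cauchy-Davenport: |A + B| ≥ min(p, |A| + |B| - 1) for A, B nonempty in Z/pZ.
|A| = 2, |B| = 2, p = 17.
CD lower bound = min(17, 2 + 2 - 1) = min(17, 3) = 3.
Compute A + B mod 17 directly:
a = 3: 3+2=5, 3+14=0
a = 11: 11+2=13, 11+14=8
A + B = {0, 5, 8, 13}, so |A + B| = 4.
Verify: 4 ≥ 3? Yes ✓.

CD lower bound = 3, actual |A + B| = 4.


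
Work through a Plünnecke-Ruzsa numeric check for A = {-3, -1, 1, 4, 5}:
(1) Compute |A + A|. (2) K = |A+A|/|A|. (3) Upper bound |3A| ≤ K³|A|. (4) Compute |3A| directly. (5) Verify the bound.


|A| = 5.
Step 1: Compute A + A by enumerating all 25 pairs.
A + A = {-6, -4, -2, 0, 1, 2, 3, 4, 5, 6, 8, 9, 10}, so |A + A| = 13.
Step 2: Doubling constant K = |A + A|/|A| = 13/5 = 13/5 ≈ 2.6000.
Step 3: Plünnecke-Ruzsa gives |3A| ≤ K³·|A| = (2.6000)³ · 5 ≈ 87.8800.
Step 4: Compute 3A = A + A + A directly by enumerating all triples (a,b,c) ∈ A³; |3A| = 22.
Step 5: Check 22 ≤ 87.8800? Yes ✓.

K = 13/5, Plünnecke-Ruzsa bound K³|A| ≈ 87.8800, |3A| = 22, inequality holds.


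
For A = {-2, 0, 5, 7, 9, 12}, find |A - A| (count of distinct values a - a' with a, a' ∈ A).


A - A = {a - a' : a, a' ∈ A}; |A| = 6.
Bounds: 2|A|-1 ≤ |A - A| ≤ |A|² - |A| + 1, i.e. 11 ≤ |A - A| ≤ 31.
Note: 0 ∈ A - A always (from a - a). The set is symmetric: if d ∈ A - A then -d ∈ A - A.
Enumerate nonzero differences d = a - a' with a > a' (then include -d):
Positive differences: {2, 3, 4, 5, 7, 9, 11, 12, 14}
Full difference set: {0} ∪ (positive diffs) ∪ (negative diffs).
|A - A| = 1 + 2·9 = 19 (matches direct enumeration: 19).

|A - A| = 19


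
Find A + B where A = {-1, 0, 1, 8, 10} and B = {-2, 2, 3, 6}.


A + B = {a + b : a ∈ A, b ∈ B}.
Enumerate all |A|·|B| = 5·4 = 20 pairs (a, b) and collect distinct sums.
a = -1: -1+-2=-3, -1+2=1, -1+3=2, -1+6=5
a = 0: 0+-2=-2, 0+2=2, 0+3=3, 0+6=6
a = 1: 1+-2=-1, 1+2=3, 1+3=4, 1+6=7
a = 8: 8+-2=6, 8+2=10, 8+3=11, 8+6=14
a = 10: 10+-2=8, 10+2=12, 10+3=13, 10+6=16
Collecting distinct sums: A + B = {-3, -2, -1, 1, 2, 3, 4, 5, 6, 7, 8, 10, 11, 12, 13, 14, 16}
|A + B| = 17

A + B = {-3, -2, -1, 1, 2, 3, 4, 5, 6, 7, 8, 10, 11, 12, 13, 14, 16}


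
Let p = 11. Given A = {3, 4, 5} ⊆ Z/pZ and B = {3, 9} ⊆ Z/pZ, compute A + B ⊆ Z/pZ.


Work in Z/11Z: reduce every sum a + b modulo 11.
Enumerate all 6 pairs:
a = 3: 3+3=6, 3+9=1
a = 4: 4+3=7, 4+9=2
a = 5: 5+3=8, 5+9=3
Distinct residues collected: {1, 2, 3, 6, 7, 8}
|A + B| = 6 (out of 11 total residues).

A + B = {1, 2, 3, 6, 7, 8}


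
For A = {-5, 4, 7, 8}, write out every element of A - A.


A - A = {a - a' : a, a' ∈ A}.
Compute a - a' for each ordered pair (a, a'):
a = -5: -5--5=0, -5-4=-9, -5-7=-12, -5-8=-13
a = 4: 4--5=9, 4-4=0, 4-7=-3, 4-8=-4
a = 7: 7--5=12, 7-4=3, 7-7=0, 7-8=-1
a = 8: 8--5=13, 8-4=4, 8-7=1, 8-8=0
Collecting distinct values (and noting 0 appears from a-a):
A - A = {-13, -12, -9, -4, -3, -1, 0, 1, 3, 4, 9, 12, 13}
|A - A| = 13

A - A = {-13, -12, -9, -4, -3, -1, 0, 1, 3, 4, 9, 12, 13}


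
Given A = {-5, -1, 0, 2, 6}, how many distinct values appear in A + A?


A + A = {a + a' : a, a' ∈ A}; |A| = 5.
General bounds: 2|A| - 1 ≤ |A + A| ≤ |A|(|A|+1)/2, i.e. 9 ≤ |A + A| ≤ 15.
Lower bound 2|A|-1 is attained iff A is an arithmetic progression.
Enumerate sums a + a' for a ≤ a' (symmetric, so this suffices):
a = -5: -5+-5=-10, -5+-1=-6, -5+0=-5, -5+2=-3, -5+6=1
a = -1: -1+-1=-2, -1+0=-1, -1+2=1, -1+6=5
a = 0: 0+0=0, 0+2=2, 0+6=6
a = 2: 2+2=4, 2+6=8
a = 6: 6+6=12
Distinct sums: {-10, -6, -5, -3, -2, -1, 0, 1, 2, 4, 5, 6, 8, 12}
|A + A| = 14

|A + A| = 14


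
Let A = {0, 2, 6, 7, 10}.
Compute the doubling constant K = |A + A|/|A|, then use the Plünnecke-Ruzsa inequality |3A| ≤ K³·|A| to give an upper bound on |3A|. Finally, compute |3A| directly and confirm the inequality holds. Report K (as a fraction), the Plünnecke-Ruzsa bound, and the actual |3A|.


|A| = 5.
Step 1: Compute A + A by enumerating all 25 pairs.
A + A = {0, 2, 4, 6, 7, 8, 9, 10, 12, 13, 14, 16, 17, 20}, so |A + A| = 14.
Step 2: Doubling constant K = |A + A|/|A| = 14/5 = 14/5 ≈ 2.8000.
Step 3: Plünnecke-Ruzsa gives |3A| ≤ K³·|A| = (2.8000)³ · 5 ≈ 109.7600.
Step 4: Compute 3A = A + A + A directly by enumerating all triples (a,b,c) ∈ A³; |3A| = 25.
Step 5: Check 25 ≤ 109.7600? Yes ✓.

K = 14/5, Plünnecke-Ruzsa bound K³|A| ≈ 109.7600, |3A| = 25, inequality holds.


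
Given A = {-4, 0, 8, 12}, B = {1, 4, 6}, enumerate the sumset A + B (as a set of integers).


A + B = {a + b : a ∈ A, b ∈ B}.
Enumerate all |A|·|B| = 4·3 = 12 pairs (a, b) and collect distinct sums.
a = -4: -4+1=-3, -4+4=0, -4+6=2
a = 0: 0+1=1, 0+4=4, 0+6=6
a = 8: 8+1=9, 8+4=12, 8+6=14
a = 12: 12+1=13, 12+4=16, 12+6=18
Collecting distinct sums: A + B = {-3, 0, 1, 2, 4, 6, 9, 12, 13, 14, 16, 18}
|A + B| = 12

A + B = {-3, 0, 1, 2, 4, 6, 9, 12, 13, 14, 16, 18}


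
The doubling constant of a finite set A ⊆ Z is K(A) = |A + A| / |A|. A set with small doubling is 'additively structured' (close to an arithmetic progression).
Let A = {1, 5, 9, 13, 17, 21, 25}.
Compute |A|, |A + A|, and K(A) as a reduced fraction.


|A| = 7.
Compute A + A by enumerating all 49 pairs.
A + A = {2, 6, 10, 14, 18, 22, 26, 30, 34, 38, 42, 46, 50}, so |A + A| = 13.
K = |A + A| / |A| = 13/7 (already in lowest terms) ≈ 1.8571.
Reference: AP of size 7 gives K = 13/7 ≈ 1.8571; a fully generic set of size 7 gives K ≈ 4.0000.

|A| = 7, |A + A| = 13, K = 13/7.


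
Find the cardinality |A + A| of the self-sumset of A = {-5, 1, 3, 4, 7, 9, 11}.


A + A = {a + a' : a, a' ∈ A}; |A| = 7.
General bounds: 2|A| - 1 ≤ |A + A| ≤ |A|(|A|+1)/2, i.e. 13 ≤ |A + A| ≤ 28.
Lower bound 2|A|-1 is attained iff A is an arithmetic progression.
Enumerate sums a + a' for a ≤ a' (symmetric, so this suffices):
a = -5: -5+-5=-10, -5+1=-4, -5+3=-2, -5+4=-1, -5+7=2, -5+9=4, -5+11=6
a = 1: 1+1=2, 1+3=4, 1+4=5, 1+7=8, 1+9=10, 1+11=12
a = 3: 3+3=6, 3+4=7, 3+7=10, 3+9=12, 3+11=14
a = 4: 4+4=8, 4+7=11, 4+9=13, 4+11=15
a = 7: 7+7=14, 7+9=16, 7+11=18
a = 9: 9+9=18, 9+11=20
a = 11: 11+11=22
Distinct sums: {-10, -4, -2, -1, 2, 4, 5, 6, 7, 8, 10, 11, 12, 13, 14, 15, 16, 18, 20, 22}
|A + A| = 20

|A + A| = 20


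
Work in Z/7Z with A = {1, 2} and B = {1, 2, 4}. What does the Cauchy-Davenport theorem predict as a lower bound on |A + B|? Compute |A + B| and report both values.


Cauchy-Davenport: |A + B| ≥ min(p, |A| + |B| - 1) for A, B nonempty in Z/pZ.
|A| = 2, |B| = 3, p = 7.
CD lower bound = min(7, 2 + 3 - 1) = min(7, 4) = 4.
Compute A + B mod 7 directly:
a = 1: 1+1=2, 1+2=3, 1+4=5
a = 2: 2+1=3, 2+2=4, 2+4=6
A + B = {2, 3, 4, 5, 6}, so |A + B| = 5.
Verify: 5 ≥ 4? Yes ✓.

CD lower bound = 4, actual |A + B| = 5.


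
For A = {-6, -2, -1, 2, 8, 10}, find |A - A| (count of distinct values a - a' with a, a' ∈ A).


A - A = {a - a' : a, a' ∈ A}; |A| = 6.
Bounds: 2|A|-1 ≤ |A - A| ≤ |A|² - |A| + 1, i.e. 11 ≤ |A - A| ≤ 31.
Note: 0 ∈ A - A always (from a - a). The set is symmetric: if d ∈ A - A then -d ∈ A - A.
Enumerate nonzero differences d = a - a' with a > a' (then include -d):
Positive differences: {1, 2, 3, 4, 5, 6, 8, 9, 10, 11, 12, 14, 16}
Full difference set: {0} ∪ (positive diffs) ∪ (negative diffs).
|A - A| = 1 + 2·13 = 27 (matches direct enumeration: 27).

|A - A| = 27


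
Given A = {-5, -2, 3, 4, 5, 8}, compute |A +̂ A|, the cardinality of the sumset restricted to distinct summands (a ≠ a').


Restricted sumset: A +̂ A = {a + a' : a ∈ A, a' ∈ A, a ≠ a'}.
Equivalently, take A + A and drop any sum 2a that is achievable ONLY as a + a for a ∈ A (i.e. sums representable only with equal summands).
Enumerate pairs (a, a') with a < a' (symmetric, so each unordered pair gives one sum; this covers all a ≠ a'):
  -5 + -2 = -7
  -5 + 3 = -2
  -5 + 4 = -1
  -5 + 5 = 0
  -5 + 8 = 3
  -2 + 3 = 1
  -2 + 4 = 2
  -2 + 5 = 3
  -2 + 8 = 6
  3 + 4 = 7
  3 + 5 = 8
  3 + 8 = 11
  4 + 5 = 9
  4 + 8 = 12
  5 + 8 = 13
Collected distinct sums: {-7, -2, -1, 0, 1, 2, 3, 6, 7, 8, 9, 11, 12, 13}
|A +̂ A| = 14
(Reference bound: |A +̂ A| ≥ 2|A| - 3 for |A| ≥ 2, with |A| = 6 giving ≥ 9.)

|A +̂ A| = 14


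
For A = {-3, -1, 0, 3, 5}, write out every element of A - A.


A - A = {a - a' : a, a' ∈ A}.
Compute a - a' for each ordered pair (a, a'):
a = -3: -3--3=0, -3--1=-2, -3-0=-3, -3-3=-6, -3-5=-8
a = -1: -1--3=2, -1--1=0, -1-0=-1, -1-3=-4, -1-5=-6
a = 0: 0--3=3, 0--1=1, 0-0=0, 0-3=-3, 0-5=-5
a = 3: 3--3=6, 3--1=4, 3-0=3, 3-3=0, 3-5=-2
a = 5: 5--3=8, 5--1=6, 5-0=5, 5-3=2, 5-5=0
Collecting distinct values (and noting 0 appears from a-a):
A - A = {-8, -6, -5, -4, -3, -2, -1, 0, 1, 2, 3, 4, 5, 6, 8}
|A - A| = 15

A - A = {-8, -6, -5, -4, -3, -2, -1, 0, 1, 2, 3, 4, 5, 6, 8}


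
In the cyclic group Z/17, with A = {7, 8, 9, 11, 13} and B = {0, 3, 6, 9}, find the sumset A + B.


Work in Z/17Z: reduce every sum a + b modulo 17.
Enumerate all 20 pairs:
a = 7: 7+0=7, 7+3=10, 7+6=13, 7+9=16
a = 8: 8+0=8, 8+3=11, 8+6=14, 8+9=0
a = 9: 9+0=9, 9+3=12, 9+6=15, 9+9=1
a = 11: 11+0=11, 11+3=14, 11+6=0, 11+9=3
a = 13: 13+0=13, 13+3=16, 13+6=2, 13+9=5
Distinct residues collected: {0, 1, 2, 3, 5, 7, 8, 9, 10, 11, 12, 13, 14, 15, 16}
|A + B| = 15 (out of 17 total residues).

A + B = {0, 1, 2, 3, 5, 7, 8, 9, 10, 11, 12, 13, 14, 15, 16}


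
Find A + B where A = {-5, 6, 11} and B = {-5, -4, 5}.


A + B = {a + b : a ∈ A, b ∈ B}.
Enumerate all |A|·|B| = 3·3 = 9 pairs (a, b) and collect distinct sums.
a = -5: -5+-5=-10, -5+-4=-9, -5+5=0
a = 6: 6+-5=1, 6+-4=2, 6+5=11
a = 11: 11+-5=6, 11+-4=7, 11+5=16
Collecting distinct sums: A + B = {-10, -9, 0, 1, 2, 6, 7, 11, 16}
|A + B| = 9

A + B = {-10, -9, 0, 1, 2, 6, 7, 11, 16}


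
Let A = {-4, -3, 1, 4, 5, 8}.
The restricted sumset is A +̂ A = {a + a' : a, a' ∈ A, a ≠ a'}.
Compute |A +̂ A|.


Restricted sumset: A +̂ A = {a + a' : a ∈ A, a' ∈ A, a ≠ a'}.
Equivalently, take A + A and drop any sum 2a that is achievable ONLY as a + a for a ∈ A (i.e. sums representable only with equal summands).
Enumerate pairs (a, a') with a < a' (symmetric, so each unordered pair gives one sum; this covers all a ≠ a'):
  -4 + -3 = -7
  -4 + 1 = -3
  -4 + 4 = 0
  -4 + 5 = 1
  -4 + 8 = 4
  -3 + 1 = -2
  -3 + 4 = 1
  -3 + 5 = 2
  -3 + 8 = 5
  1 + 4 = 5
  1 + 5 = 6
  1 + 8 = 9
  4 + 5 = 9
  4 + 8 = 12
  5 + 8 = 13
Collected distinct sums: {-7, -3, -2, 0, 1, 2, 4, 5, 6, 9, 12, 13}
|A +̂ A| = 12
(Reference bound: |A +̂ A| ≥ 2|A| - 3 for |A| ≥ 2, with |A| = 6 giving ≥ 9.)

|A +̂ A| = 12


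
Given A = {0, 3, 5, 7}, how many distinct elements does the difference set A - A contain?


A - A = {a - a' : a, a' ∈ A}; |A| = 4.
Bounds: 2|A|-1 ≤ |A - A| ≤ |A|² - |A| + 1, i.e. 7 ≤ |A - A| ≤ 13.
Note: 0 ∈ A - A always (from a - a). The set is symmetric: if d ∈ A - A then -d ∈ A - A.
Enumerate nonzero differences d = a - a' with a > a' (then include -d):
Positive differences: {2, 3, 4, 5, 7}
Full difference set: {0} ∪ (positive diffs) ∪ (negative diffs).
|A - A| = 1 + 2·5 = 11 (matches direct enumeration: 11).

|A - A| = 11


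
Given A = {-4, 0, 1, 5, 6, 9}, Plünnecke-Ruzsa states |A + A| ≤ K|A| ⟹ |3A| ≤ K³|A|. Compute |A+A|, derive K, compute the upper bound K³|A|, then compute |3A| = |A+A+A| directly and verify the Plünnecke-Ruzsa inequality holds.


|A| = 6.
Step 1: Compute A + A by enumerating all 36 pairs.
A + A = {-8, -4, -3, 0, 1, 2, 5, 6, 7, 9, 10, 11, 12, 14, 15, 18}, so |A + A| = 16.
Step 2: Doubling constant K = |A + A|/|A| = 16/6 = 16/6 ≈ 2.6667.
Step 3: Plünnecke-Ruzsa gives |3A| ≤ K³·|A| = (2.6667)³ · 6 ≈ 113.7778.
Step 4: Compute 3A = A + A + A directly by enumerating all triples (a,b,c) ∈ A³; |3A| = 30.
Step 5: Check 30 ≤ 113.7778? Yes ✓.

K = 16/6, Plünnecke-Ruzsa bound K³|A| ≈ 113.7778, |3A| = 30, inequality holds.


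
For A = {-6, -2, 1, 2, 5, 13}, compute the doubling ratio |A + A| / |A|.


|A| = 6.
Compute A + A by enumerating all 36 pairs.
A + A = {-12, -8, -5, -4, -1, 0, 2, 3, 4, 6, 7, 10, 11, 14, 15, 18, 26}, so |A + A| = 17.
K = |A + A| / |A| = 17/6 (already in lowest terms) ≈ 2.8333.
Reference: AP of size 6 gives K = 11/6 ≈ 1.8333; a fully generic set of size 6 gives K ≈ 3.5000.

|A| = 6, |A + A| = 17, K = 17/6.


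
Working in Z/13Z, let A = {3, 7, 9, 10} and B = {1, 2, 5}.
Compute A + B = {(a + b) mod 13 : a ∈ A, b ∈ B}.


Work in Z/13Z: reduce every sum a + b modulo 13.
Enumerate all 12 pairs:
a = 3: 3+1=4, 3+2=5, 3+5=8
a = 7: 7+1=8, 7+2=9, 7+5=12
a = 9: 9+1=10, 9+2=11, 9+5=1
a = 10: 10+1=11, 10+2=12, 10+5=2
Distinct residues collected: {1, 2, 4, 5, 8, 9, 10, 11, 12}
|A + B| = 9 (out of 13 total residues).

A + B = {1, 2, 4, 5, 8, 9, 10, 11, 12}


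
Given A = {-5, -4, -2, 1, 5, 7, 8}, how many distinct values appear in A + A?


A + A = {a + a' : a, a' ∈ A}; |A| = 7.
General bounds: 2|A| - 1 ≤ |A + A| ≤ |A|(|A|+1)/2, i.e. 13 ≤ |A + A| ≤ 28.
Lower bound 2|A|-1 is attained iff A is an arithmetic progression.
Enumerate sums a + a' for a ≤ a' (symmetric, so this suffices):
a = -5: -5+-5=-10, -5+-4=-9, -5+-2=-7, -5+1=-4, -5+5=0, -5+7=2, -5+8=3
a = -4: -4+-4=-8, -4+-2=-6, -4+1=-3, -4+5=1, -4+7=3, -4+8=4
a = -2: -2+-2=-4, -2+1=-1, -2+5=3, -2+7=5, -2+8=6
a = 1: 1+1=2, 1+5=6, 1+7=8, 1+8=9
a = 5: 5+5=10, 5+7=12, 5+8=13
a = 7: 7+7=14, 7+8=15
a = 8: 8+8=16
Distinct sums: {-10, -9, -8, -7, -6, -4, -3, -1, 0, 1, 2, 3, 4, 5, 6, 8, 9, 10, 12, 13, 14, 15, 16}
|A + A| = 23

|A + A| = 23


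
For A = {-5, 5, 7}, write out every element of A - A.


A - A = {a - a' : a, a' ∈ A}.
Compute a - a' for each ordered pair (a, a'):
a = -5: -5--5=0, -5-5=-10, -5-7=-12
a = 5: 5--5=10, 5-5=0, 5-7=-2
a = 7: 7--5=12, 7-5=2, 7-7=0
Collecting distinct values (and noting 0 appears from a-a):
A - A = {-12, -10, -2, 0, 2, 10, 12}
|A - A| = 7

A - A = {-12, -10, -2, 0, 2, 10, 12}


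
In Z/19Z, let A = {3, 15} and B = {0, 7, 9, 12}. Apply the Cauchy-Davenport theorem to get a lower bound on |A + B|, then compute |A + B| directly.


Cauchy-Davenport: |A + B| ≥ min(p, |A| + |B| - 1) for A, B nonempty in Z/pZ.
|A| = 2, |B| = 4, p = 19.
CD lower bound = min(19, 2 + 4 - 1) = min(19, 5) = 5.
Compute A + B mod 19 directly:
a = 3: 3+0=3, 3+7=10, 3+9=12, 3+12=15
a = 15: 15+0=15, 15+7=3, 15+9=5, 15+12=8
A + B = {3, 5, 8, 10, 12, 15}, so |A + B| = 6.
Verify: 6 ≥ 5? Yes ✓.

CD lower bound = 5, actual |A + B| = 6.


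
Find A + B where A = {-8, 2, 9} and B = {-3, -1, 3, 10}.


A + B = {a + b : a ∈ A, b ∈ B}.
Enumerate all |A|·|B| = 3·4 = 12 pairs (a, b) and collect distinct sums.
a = -8: -8+-3=-11, -8+-1=-9, -8+3=-5, -8+10=2
a = 2: 2+-3=-1, 2+-1=1, 2+3=5, 2+10=12
a = 9: 9+-3=6, 9+-1=8, 9+3=12, 9+10=19
Collecting distinct sums: A + B = {-11, -9, -5, -1, 1, 2, 5, 6, 8, 12, 19}
|A + B| = 11

A + B = {-11, -9, -5, -1, 1, 2, 5, 6, 8, 12, 19}


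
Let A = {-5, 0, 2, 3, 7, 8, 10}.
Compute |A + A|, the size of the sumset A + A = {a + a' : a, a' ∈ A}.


A + A = {a + a' : a, a' ∈ A}; |A| = 7.
General bounds: 2|A| - 1 ≤ |A + A| ≤ |A|(|A|+1)/2, i.e. 13 ≤ |A + A| ≤ 28.
Lower bound 2|A|-1 is attained iff A is an arithmetic progression.
Enumerate sums a + a' for a ≤ a' (symmetric, so this suffices):
a = -5: -5+-5=-10, -5+0=-5, -5+2=-3, -5+3=-2, -5+7=2, -5+8=3, -5+10=5
a = 0: 0+0=0, 0+2=2, 0+3=3, 0+7=7, 0+8=8, 0+10=10
a = 2: 2+2=4, 2+3=5, 2+7=9, 2+8=10, 2+10=12
a = 3: 3+3=6, 3+7=10, 3+8=11, 3+10=13
a = 7: 7+7=14, 7+8=15, 7+10=17
a = 8: 8+8=16, 8+10=18
a = 10: 10+10=20
Distinct sums: {-10, -5, -3, -2, 0, 2, 3, 4, 5, 6, 7, 8, 9, 10, 11, 12, 13, 14, 15, 16, 17, 18, 20}
|A + A| = 23

|A + A| = 23


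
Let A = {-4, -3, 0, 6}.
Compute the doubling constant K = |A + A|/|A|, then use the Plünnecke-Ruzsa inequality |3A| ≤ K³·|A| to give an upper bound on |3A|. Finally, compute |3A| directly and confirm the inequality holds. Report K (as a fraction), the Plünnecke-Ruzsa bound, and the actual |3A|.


|A| = 4.
Step 1: Compute A + A by enumerating all 16 pairs.
A + A = {-8, -7, -6, -4, -3, 0, 2, 3, 6, 12}, so |A + A| = 10.
Step 2: Doubling constant K = |A + A|/|A| = 10/4 = 10/4 ≈ 2.5000.
Step 3: Plünnecke-Ruzsa gives |3A| ≤ K³·|A| = (2.5000)³ · 4 ≈ 62.5000.
Step 4: Compute 3A = A + A + A directly by enumerating all triples (a,b,c) ∈ A³; |3A| = 19.
Step 5: Check 19 ≤ 62.5000? Yes ✓.

K = 10/4, Plünnecke-Ruzsa bound K³|A| ≈ 62.5000, |3A| = 19, inequality holds.


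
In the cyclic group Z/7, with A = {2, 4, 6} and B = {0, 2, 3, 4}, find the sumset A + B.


Work in Z/7Z: reduce every sum a + b modulo 7.
Enumerate all 12 pairs:
a = 2: 2+0=2, 2+2=4, 2+3=5, 2+4=6
a = 4: 4+0=4, 4+2=6, 4+3=0, 4+4=1
a = 6: 6+0=6, 6+2=1, 6+3=2, 6+4=3
Distinct residues collected: {0, 1, 2, 3, 4, 5, 6}
|A + B| = 7 (out of 7 total residues).

A + B = {0, 1, 2, 3, 4, 5, 6}


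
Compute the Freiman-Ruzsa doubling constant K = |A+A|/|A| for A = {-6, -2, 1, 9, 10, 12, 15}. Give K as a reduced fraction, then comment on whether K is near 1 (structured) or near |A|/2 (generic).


|A| = 7.
Compute A + A by enumerating all 49 pairs.
A + A = {-12, -8, -5, -4, -1, 2, 3, 4, 6, 7, 8, 9, 10, 11, 13, 16, 18, 19, 20, 21, 22, 24, 25, 27, 30}, so |A + A| = 25.
K = |A + A| / |A| = 25/7 (already in lowest terms) ≈ 3.5714.
Reference: AP of size 7 gives K = 13/7 ≈ 1.8571; a fully generic set of size 7 gives K ≈ 4.0000.

|A| = 7, |A + A| = 25, K = 25/7.


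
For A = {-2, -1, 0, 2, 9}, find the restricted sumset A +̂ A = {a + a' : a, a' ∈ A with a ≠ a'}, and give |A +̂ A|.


Restricted sumset: A +̂ A = {a + a' : a ∈ A, a' ∈ A, a ≠ a'}.
Equivalently, take A + A and drop any sum 2a that is achievable ONLY as a + a for a ∈ A (i.e. sums representable only with equal summands).
Enumerate pairs (a, a') with a < a' (symmetric, so each unordered pair gives one sum; this covers all a ≠ a'):
  -2 + -1 = -3
  -2 + 0 = -2
  -2 + 2 = 0
  -2 + 9 = 7
  -1 + 0 = -1
  -1 + 2 = 1
  -1 + 9 = 8
  0 + 2 = 2
  0 + 9 = 9
  2 + 9 = 11
Collected distinct sums: {-3, -2, -1, 0, 1, 2, 7, 8, 9, 11}
|A +̂ A| = 10
(Reference bound: |A +̂ A| ≥ 2|A| - 3 for |A| ≥ 2, with |A| = 5 giving ≥ 7.)

|A +̂ A| = 10


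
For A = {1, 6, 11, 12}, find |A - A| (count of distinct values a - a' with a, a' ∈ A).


A - A = {a - a' : a, a' ∈ A}; |A| = 4.
Bounds: 2|A|-1 ≤ |A - A| ≤ |A|² - |A| + 1, i.e. 7 ≤ |A - A| ≤ 13.
Note: 0 ∈ A - A always (from a - a). The set is symmetric: if d ∈ A - A then -d ∈ A - A.
Enumerate nonzero differences d = a - a' with a > a' (then include -d):
Positive differences: {1, 5, 6, 10, 11}
Full difference set: {0} ∪ (positive diffs) ∪ (negative diffs).
|A - A| = 1 + 2·5 = 11 (matches direct enumeration: 11).

|A - A| = 11


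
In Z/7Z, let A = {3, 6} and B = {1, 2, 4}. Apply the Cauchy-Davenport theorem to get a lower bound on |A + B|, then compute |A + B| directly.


Cauchy-Davenport: |A + B| ≥ min(p, |A| + |B| - 1) for A, B nonempty in Z/pZ.
|A| = 2, |B| = 3, p = 7.
CD lower bound = min(7, 2 + 3 - 1) = min(7, 4) = 4.
Compute A + B mod 7 directly:
a = 3: 3+1=4, 3+2=5, 3+4=0
a = 6: 6+1=0, 6+2=1, 6+4=3
A + B = {0, 1, 3, 4, 5}, so |A + B| = 5.
Verify: 5 ≥ 4? Yes ✓.

CD lower bound = 4, actual |A + B| = 5.


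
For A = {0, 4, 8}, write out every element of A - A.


A - A = {a - a' : a, a' ∈ A}.
Compute a - a' for each ordered pair (a, a'):
a = 0: 0-0=0, 0-4=-4, 0-8=-8
a = 4: 4-0=4, 4-4=0, 4-8=-4
a = 8: 8-0=8, 8-4=4, 8-8=0
Collecting distinct values (and noting 0 appears from a-a):
A - A = {-8, -4, 0, 4, 8}
|A - A| = 5

A - A = {-8, -4, 0, 4, 8}


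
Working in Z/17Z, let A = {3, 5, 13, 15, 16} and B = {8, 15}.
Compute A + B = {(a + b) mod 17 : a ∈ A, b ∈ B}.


Work in Z/17Z: reduce every sum a + b modulo 17.
Enumerate all 10 pairs:
a = 3: 3+8=11, 3+15=1
a = 5: 5+8=13, 5+15=3
a = 13: 13+8=4, 13+15=11
a = 15: 15+8=6, 15+15=13
a = 16: 16+8=7, 16+15=14
Distinct residues collected: {1, 3, 4, 6, 7, 11, 13, 14}
|A + B| = 8 (out of 17 total residues).

A + B = {1, 3, 4, 6, 7, 11, 13, 14}


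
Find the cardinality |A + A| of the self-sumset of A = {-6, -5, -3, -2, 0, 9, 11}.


A + A = {a + a' : a, a' ∈ A}; |A| = 7.
General bounds: 2|A| - 1 ≤ |A + A| ≤ |A|(|A|+1)/2, i.e. 13 ≤ |A + A| ≤ 28.
Lower bound 2|A|-1 is attained iff A is an arithmetic progression.
Enumerate sums a + a' for a ≤ a' (symmetric, so this suffices):
a = -6: -6+-6=-12, -6+-5=-11, -6+-3=-9, -6+-2=-8, -6+0=-6, -6+9=3, -6+11=5
a = -5: -5+-5=-10, -5+-3=-8, -5+-2=-7, -5+0=-5, -5+9=4, -5+11=6
a = -3: -3+-3=-6, -3+-2=-5, -3+0=-3, -3+9=6, -3+11=8
a = -2: -2+-2=-4, -2+0=-2, -2+9=7, -2+11=9
a = 0: 0+0=0, 0+9=9, 0+11=11
a = 9: 9+9=18, 9+11=20
a = 11: 11+11=22
Distinct sums: {-12, -11, -10, -9, -8, -7, -6, -5, -4, -3, -2, 0, 3, 4, 5, 6, 7, 8, 9, 11, 18, 20, 22}
|A + A| = 23

|A + A| = 23


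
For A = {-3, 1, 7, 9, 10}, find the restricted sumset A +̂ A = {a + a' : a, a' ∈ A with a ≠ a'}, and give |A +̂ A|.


Restricted sumset: A +̂ A = {a + a' : a ∈ A, a' ∈ A, a ≠ a'}.
Equivalently, take A + A and drop any sum 2a that is achievable ONLY as a + a for a ∈ A (i.e. sums representable only with equal summands).
Enumerate pairs (a, a') with a < a' (symmetric, so each unordered pair gives one sum; this covers all a ≠ a'):
  -3 + 1 = -2
  -3 + 7 = 4
  -3 + 9 = 6
  -3 + 10 = 7
  1 + 7 = 8
  1 + 9 = 10
  1 + 10 = 11
  7 + 9 = 16
  7 + 10 = 17
  9 + 10 = 19
Collected distinct sums: {-2, 4, 6, 7, 8, 10, 11, 16, 17, 19}
|A +̂ A| = 10
(Reference bound: |A +̂ A| ≥ 2|A| - 3 for |A| ≥ 2, with |A| = 5 giving ≥ 7.)

|A +̂ A| = 10


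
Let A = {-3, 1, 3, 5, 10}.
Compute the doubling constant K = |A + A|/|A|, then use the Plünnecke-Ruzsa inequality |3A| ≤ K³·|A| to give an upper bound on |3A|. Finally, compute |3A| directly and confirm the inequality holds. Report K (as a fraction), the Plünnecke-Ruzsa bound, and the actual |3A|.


|A| = 5.
Step 1: Compute A + A by enumerating all 25 pairs.
A + A = {-6, -2, 0, 2, 4, 6, 7, 8, 10, 11, 13, 15, 20}, so |A + A| = 13.
Step 2: Doubling constant K = |A + A|/|A| = 13/5 = 13/5 ≈ 2.6000.
Step 3: Plünnecke-Ruzsa gives |3A| ≤ K³·|A| = (2.6000)³ · 5 ≈ 87.8800.
Step 4: Compute 3A = A + A + A directly by enumerating all triples (a,b,c) ∈ A³; |3A| = 25.
Step 5: Check 25 ≤ 87.8800? Yes ✓.

K = 13/5, Plünnecke-Ruzsa bound K³|A| ≈ 87.8800, |3A| = 25, inequality holds.


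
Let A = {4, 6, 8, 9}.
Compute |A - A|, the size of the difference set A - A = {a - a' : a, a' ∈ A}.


A - A = {a - a' : a, a' ∈ A}; |A| = 4.
Bounds: 2|A|-1 ≤ |A - A| ≤ |A|² - |A| + 1, i.e. 7 ≤ |A - A| ≤ 13.
Note: 0 ∈ A - A always (from a - a). The set is symmetric: if d ∈ A - A then -d ∈ A - A.
Enumerate nonzero differences d = a - a' with a > a' (then include -d):
Positive differences: {1, 2, 3, 4, 5}
Full difference set: {0} ∪ (positive diffs) ∪ (negative diffs).
|A - A| = 1 + 2·5 = 11 (matches direct enumeration: 11).

|A - A| = 11


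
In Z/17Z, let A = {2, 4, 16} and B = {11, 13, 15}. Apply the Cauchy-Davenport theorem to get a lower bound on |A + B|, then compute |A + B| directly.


Cauchy-Davenport: |A + B| ≥ min(p, |A| + |B| - 1) for A, B nonempty in Z/pZ.
|A| = 3, |B| = 3, p = 17.
CD lower bound = min(17, 3 + 3 - 1) = min(17, 5) = 5.
Compute A + B mod 17 directly:
a = 2: 2+11=13, 2+13=15, 2+15=0
a = 4: 4+11=15, 4+13=0, 4+15=2
a = 16: 16+11=10, 16+13=12, 16+15=14
A + B = {0, 2, 10, 12, 13, 14, 15}, so |A + B| = 7.
Verify: 7 ≥ 5? Yes ✓.

CD lower bound = 5, actual |A + B| = 7.


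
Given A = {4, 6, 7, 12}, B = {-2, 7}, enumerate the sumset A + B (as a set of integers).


A + B = {a + b : a ∈ A, b ∈ B}.
Enumerate all |A|·|B| = 4·2 = 8 pairs (a, b) and collect distinct sums.
a = 4: 4+-2=2, 4+7=11
a = 6: 6+-2=4, 6+7=13
a = 7: 7+-2=5, 7+7=14
a = 12: 12+-2=10, 12+7=19
Collecting distinct sums: A + B = {2, 4, 5, 10, 11, 13, 14, 19}
|A + B| = 8

A + B = {2, 4, 5, 10, 11, 13, 14, 19}


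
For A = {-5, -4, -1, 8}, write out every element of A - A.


A - A = {a - a' : a, a' ∈ A}.
Compute a - a' for each ordered pair (a, a'):
a = -5: -5--5=0, -5--4=-1, -5--1=-4, -5-8=-13
a = -4: -4--5=1, -4--4=0, -4--1=-3, -4-8=-12
a = -1: -1--5=4, -1--4=3, -1--1=0, -1-8=-9
a = 8: 8--5=13, 8--4=12, 8--1=9, 8-8=0
Collecting distinct values (and noting 0 appears from a-a):
A - A = {-13, -12, -9, -4, -3, -1, 0, 1, 3, 4, 9, 12, 13}
|A - A| = 13

A - A = {-13, -12, -9, -4, -3, -1, 0, 1, 3, 4, 9, 12, 13}


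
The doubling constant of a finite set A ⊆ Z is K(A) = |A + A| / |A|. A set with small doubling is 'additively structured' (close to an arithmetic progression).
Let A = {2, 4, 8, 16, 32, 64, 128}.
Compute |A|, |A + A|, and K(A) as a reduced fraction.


|A| = 7.
Compute A + A by enumerating all 49 pairs.
A + A = {4, 6, 8, 10, 12, 16, 18, 20, 24, 32, 34, 36, 40, 48, 64, 66, 68, 72, 80, 96, 128, 130, 132, 136, 144, 160, 192, 256}, so |A + A| = 28.
K = |A + A| / |A| = 28/7 = 4/1 ≈ 4.0000.
Reference: AP of size 7 gives K = 13/7 ≈ 1.8571; a fully generic set of size 7 gives K ≈ 4.0000.

|A| = 7, |A + A| = 28, K = 28/7 = 4/1.


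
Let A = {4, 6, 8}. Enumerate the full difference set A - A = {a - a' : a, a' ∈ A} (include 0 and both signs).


A - A = {a - a' : a, a' ∈ A}.
Compute a - a' for each ordered pair (a, a'):
a = 4: 4-4=0, 4-6=-2, 4-8=-4
a = 6: 6-4=2, 6-6=0, 6-8=-2
a = 8: 8-4=4, 8-6=2, 8-8=0
Collecting distinct values (and noting 0 appears from a-a):
A - A = {-4, -2, 0, 2, 4}
|A - A| = 5

A - A = {-4, -2, 0, 2, 4}


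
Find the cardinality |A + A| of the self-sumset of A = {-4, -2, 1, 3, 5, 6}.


A + A = {a + a' : a, a' ∈ A}; |A| = 6.
General bounds: 2|A| - 1 ≤ |A + A| ≤ |A|(|A|+1)/2, i.e. 11 ≤ |A + A| ≤ 21.
Lower bound 2|A|-1 is attained iff A is an arithmetic progression.
Enumerate sums a + a' for a ≤ a' (symmetric, so this suffices):
a = -4: -4+-4=-8, -4+-2=-6, -4+1=-3, -4+3=-1, -4+5=1, -4+6=2
a = -2: -2+-2=-4, -2+1=-1, -2+3=1, -2+5=3, -2+6=4
a = 1: 1+1=2, 1+3=4, 1+5=6, 1+6=7
a = 3: 3+3=6, 3+5=8, 3+6=9
a = 5: 5+5=10, 5+6=11
a = 6: 6+6=12
Distinct sums: {-8, -6, -4, -3, -1, 1, 2, 3, 4, 6, 7, 8, 9, 10, 11, 12}
|A + A| = 16

|A + A| = 16


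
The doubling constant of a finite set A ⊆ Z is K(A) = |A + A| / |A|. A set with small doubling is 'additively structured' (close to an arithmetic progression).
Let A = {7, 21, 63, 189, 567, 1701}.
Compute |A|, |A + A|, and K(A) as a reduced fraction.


|A| = 6.
Compute A + A by enumerating all 36 pairs.
A + A = {14, 28, 42, 70, 84, 126, 196, 210, 252, 378, 574, 588, 630, 756, 1134, 1708, 1722, 1764, 1890, 2268, 3402}, so |A + A| = 21.
K = |A + A| / |A| = 21/6 = 7/2 ≈ 3.5000.
Reference: AP of size 6 gives K = 11/6 ≈ 1.8333; a fully generic set of size 6 gives K ≈ 3.5000.

|A| = 6, |A + A| = 21, K = 21/6 = 7/2.


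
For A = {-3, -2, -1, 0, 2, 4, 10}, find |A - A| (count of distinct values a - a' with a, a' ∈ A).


A - A = {a - a' : a, a' ∈ A}; |A| = 7.
Bounds: 2|A|-1 ≤ |A - A| ≤ |A|² - |A| + 1, i.e. 13 ≤ |A - A| ≤ 43.
Note: 0 ∈ A - A always (from a - a). The set is symmetric: if d ∈ A - A then -d ∈ A - A.
Enumerate nonzero differences d = a - a' with a > a' (then include -d):
Positive differences: {1, 2, 3, 4, 5, 6, 7, 8, 10, 11, 12, 13}
Full difference set: {0} ∪ (positive diffs) ∪ (negative diffs).
|A - A| = 1 + 2·12 = 25 (matches direct enumeration: 25).

|A - A| = 25


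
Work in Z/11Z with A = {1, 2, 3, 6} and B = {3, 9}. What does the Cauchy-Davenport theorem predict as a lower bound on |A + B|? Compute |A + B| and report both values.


Cauchy-Davenport: |A + B| ≥ min(p, |A| + |B| - 1) for A, B nonempty in Z/pZ.
|A| = 4, |B| = 2, p = 11.
CD lower bound = min(11, 4 + 2 - 1) = min(11, 5) = 5.
Compute A + B mod 11 directly:
a = 1: 1+3=4, 1+9=10
a = 2: 2+3=5, 2+9=0
a = 3: 3+3=6, 3+9=1
a = 6: 6+3=9, 6+9=4
A + B = {0, 1, 4, 5, 6, 9, 10}, so |A + B| = 7.
Verify: 7 ≥ 5? Yes ✓.

CD lower bound = 5, actual |A + B| = 7.


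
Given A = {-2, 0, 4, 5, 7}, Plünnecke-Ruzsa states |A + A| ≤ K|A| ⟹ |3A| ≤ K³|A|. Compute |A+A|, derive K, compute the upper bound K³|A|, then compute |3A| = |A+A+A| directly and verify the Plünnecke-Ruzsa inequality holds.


|A| = 5.
Step 1: Compute A + A by enumerating all 25 pairs.
A + A = {-4, -2, 0, 2, 3, 4, 5, 7, 8, 9, 10, 11, 12, 14}, so |A + A| = 14.
Step 2: Doubling constant K = |A + A|/|A| = 14/5 = 14/5 ≈ 2.8000.
Step 3: Plünnecke-Ruzsa gives |3A| ≤ K³·|A| = (2.8000)³ · 5 ≈ 109.7600.
Step 4: Compute 3A = A + A + A directly by enumerating all triples (a,b,c) ∈ A³; |3A| = 24.
Step 5: Check 24 ≤ 109.7600? Yes ✓.

K = 14/5, Plünnecke-Ruzsa bound K³|A| ≈ 109.7600, |3A| = 24, inequality holds.


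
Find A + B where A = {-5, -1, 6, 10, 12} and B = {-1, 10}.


A + B = {a + b : a ∈ A, b ∈ B}.
Enumerate all |A|·|B| = 5·2 = 10 pairs (a, b) and collect distinct sums.
a = -5: -5+-1=-6, -5+10=5
a = -1: -1+-1=-2, -1+10=9
a = 6: 6+-1=5, 6+10=16
a = 10: 10+-1=9, 10+10=20
a = 12: 12+-1=11, 12+10=22
Collecting distinct sums: A + B = {-6, -2, 5, 9, 11, 16, 20, 22}
|A + B| = 8

A + B = {-6, -2, 5, 9, 11, 16, 20, 22}


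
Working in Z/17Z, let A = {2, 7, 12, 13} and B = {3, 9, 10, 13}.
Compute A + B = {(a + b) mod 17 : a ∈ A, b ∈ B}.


Work in Z/17Z: reduce every sum a + b modulo 17.
Enumerate all 16 pairs:
a = 2: 2+3=5, 2+9=11, 2+10=12, 2+13=15
a = 7: 7+3=10, 7+9=16, 7+10=0, 7+13=3
a = 12: 12+3=15, 12+9=4, 12+10=5, 12+13=8
a = 13: 13+3=16, 13+9=5, 13+10=6, 13+13=9
Distinct residues collected: {0, 3, 4, 5, 6, 8, 9, 10, 11, 12, 15, 16}
|A + B| = 12 (out of 17 total residues).

A + B = {0, 3, 4, 5, 6, 8, 9, 10, 11, 12, 15, 16}


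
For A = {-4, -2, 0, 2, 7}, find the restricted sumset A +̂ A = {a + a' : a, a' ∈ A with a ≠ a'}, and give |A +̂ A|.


Restricted sumset: A +̂ A = {a + a' : a ∈ A, a' ∈ A, a ≠ a'}.
Equivalently, take A + A and drop any sum 2a that is achievable ONLY as a + a for a ∈ A (i.e. sums representable only with equal summands).
Enumerate pairs (a, a') with a < a' (symmetric, so each unordered pair gives one sum; this covers all a ≠ a'):
  -4 + -2 = -6
  -4 + 0 = -4
  -4 + 2 = -2
  -4 + 7 = 3
  -2 + 0 = -2
  -2 + 2 = 0
  -2 + 7 = 5
  0 + 2 = 2
  0 + 7 = 7
  2 + 7 = 9
Collected distinct sums: {-6, -4, -2, 0, 2, 3, 5, 7, 9}
|A +̂ A| = 9
(Reference bound: |A +̂ A| ≥ 2|A| - 3 for |A| ≥ 2, with |A| = 5 giving ≥ 7.)

|A +̂ A| = 9


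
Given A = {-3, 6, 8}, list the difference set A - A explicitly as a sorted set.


A - A = {a - a' : a, a' ∈ A}.
Compute a - a' for each ordered pair (a, a'):
a = -3: -3--3=0, -3-6=-9, -3-8=-11
a = 6: 6--3=9, 6-6=0, 6-8=-2
a = 8: 8--3=11, 8-6=2, 8-8=0
Collecting distinct values (and noting 0 appears from a-a):
A - A = {-11, -9, -2, 0, 2, 9, 11}
|A - A| = 7

A - A = {-11, -9, -2, 0, 2, 9, 11}


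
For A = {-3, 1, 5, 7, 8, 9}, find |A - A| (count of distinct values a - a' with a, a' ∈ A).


A - A = {a - a' : a, a' ∈ A}; |A| = 6.
Bounds: 2|A|-1 ≤ |A - A| ≤ |A|² - |A| + 1, i.e. 11 ≤ |A - A| ≤ 31.
Note: 0 ∈ A - A always (from a - a). The set is symmetric: if d ∈ A - A then -d ∈ A - A.
Enumerate nonzero differences d = a - a' with a > a' (then include -d):
Positive differences: {1, 2, 3, 4, 6, 7, 8, 10, 11, 12}
Full difference set: {0} ∪ (positive diffs) ∪ (negative diffs).
|A - A| = 1 + 2·10 = 21 (matches direct enumeration: 21).

|A - A| = 21


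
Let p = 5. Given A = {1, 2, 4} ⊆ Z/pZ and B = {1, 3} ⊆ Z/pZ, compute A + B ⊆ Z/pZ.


Work in Z/5Z: reduce every sum a + b modulo 5.
Enumerate all 6 pairs:
a = 1: 1+1=2, 1+3=4
a = 2: 2+1=3, 2+3=0
a = 4: 4+1=0, 4+3=2
Distinct residues collected: {0, 2, 3, 4}
|A + B| = 4 (out of 5 total residues).

A + B = {0, 2, 3, 4}


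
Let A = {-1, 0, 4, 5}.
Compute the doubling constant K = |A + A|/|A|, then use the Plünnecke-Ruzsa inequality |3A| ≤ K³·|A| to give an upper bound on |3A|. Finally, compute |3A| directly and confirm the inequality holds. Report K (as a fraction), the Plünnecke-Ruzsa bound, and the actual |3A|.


|A| = 4.
Step 1: Compute A + A by enumerating all 16 pairs.
A + A = {-2, -1, 0, 3, 4, 5, 8, 9, 10}, so |A + A| = 9.
Step 2: Doubling constant K = |A + A|/|A| = 9/4 = 9/4 ≈ 2.2500.
Step 3: Plünnecke-Ruzsa gives |3A| ≤ K³·|A| = (2.2500)³ · 4 ≈ 45.5625.
Step 4: Compute 3A = A + A + A directly by enumerating all triples (a,b,c) ∈ A³; |3A| = 16.
Step 5: Check 16 ≤ 45.5625? Yes ✓.

K = 9/4, Plünnecke-Ruzsa bound K³|A| ≈ 45.5625, |3A| = 16, inequality holds.


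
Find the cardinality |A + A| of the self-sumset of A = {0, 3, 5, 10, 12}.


A + A = {a + a' : a, a' ∈ A}; |A| = 5.
General bounds: 2|A| - 1 ≤ |A + A| ≤ |A|(|A|+1)/2, i.e. 9 ≤ |A + A| ≤ 15.
Lower bound 2|A|-1 is attained iff A is an arithmetic progression.
Enumerate sums a + a' for a ≤ a' (symmetric, so this suffices):
a = 0: 0+0=0, 0+3=3, 0+5=5, 0+10=10, 0+12=12
a = 3: 3+3=6, 3+5=8, 3+10=13, 3+12=15
a = 5: 5+5=10, 5+10=15, 5+12=17
a = 10: 10+10=20, 10+12=22
a = 12: 12+12=24
Distinct sums: {0, 3, 5, 6, 8, 10, 12, 13, 15, 17, 20, 22, 24}
|A + A| = 13

|A + A| = 13


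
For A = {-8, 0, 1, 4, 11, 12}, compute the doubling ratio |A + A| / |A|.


|A| = 6.
Compute A + A by enumerating all 36 pairs.
A + A = {-16, -8, -7, -4, 0, 1, 2, 3, 4, 5, 8, 11, 12, 13, 15, 16, 22, 23, 24}, so |A + A| = 19.
K = |A + A| / |A| = 19/6 (already in lowest terms) ≈ 3.1667.
Reference: AP of size 6 gives K = 11/6 ≈ 1.8333; a fully generic set of size 6 gives K ≈ 3.5000.

|A| = 6, |A + A| = 19, K = 19/6.


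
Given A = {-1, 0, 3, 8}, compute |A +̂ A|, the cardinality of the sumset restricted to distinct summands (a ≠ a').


Restricted sumset: A +̂ A = {a + a' : a ∈ A, a' ∈ A, a ≠ a'}.
Equivalently, take A + A and drop any sum 2a that is achievable ONLY as a + a for a ∈ A (i.e. sums representable only with equal summands).
Enumerate pairs (a, a') with a < a' (symmetric, so each unordered pair gives one sum; this covers all a ≠ a'):
  -1 + 0 = -1
  -1 + 3 = 2
  -1 + 8 = 7
  0 + 3 = 3
  0 + 8 = 8
  3 + 8 = 11
Collected distinct sums: {-1, 2, 3, 7, 8, 11}
|A +̂ A| = 6
(Reference bound: |A +̂ A| ≥ 2|A| - 3 for |A| ≥ 2, with |A| = 4 giving ≥ 5.)

|A +̂ A| = 6


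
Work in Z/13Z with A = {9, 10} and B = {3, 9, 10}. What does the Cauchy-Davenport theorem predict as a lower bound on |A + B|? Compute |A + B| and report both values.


Cauchy-Davenport: |A + B| ≥ min(p, |A| + |B| - 1) for A, B nonempty in Z/pZ.
|A| = 2, |B| = 3, p = 13.
CD lower bound = min(13, 2 + 3 - 1) = min(13, 4) = 4.
Compute A + B mod 13 directly:
a = 9: 9+3=12, 9+9=5, 9+10=6
a = 10: 10+3=0, 10+9=6, 10+10=7
A + B = {0, 5, 6, 7, 12}, so |A + B| = 5.
Verify: 5 ≥ 4? Yes ✓.

CD lower bound = 4, actual |A + B| = 5.


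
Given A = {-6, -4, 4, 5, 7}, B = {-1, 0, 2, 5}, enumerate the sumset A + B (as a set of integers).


A + B = {a + b : a ∈ A, b ∈ B}.
Enumerate all |A|·|B| = 5·4 = 20 pairs (a, b) and collect distinct sums.
a = -6: -6+-1=-7, -6+0=-6, -6+2=-4, -6+5=-1
a = -4: -4+-1=-5, -4+0=-4, -4+2=-2, -4+5=1
a = 4: 4+-1=3, 4+0=4, 4+2=6, 4+5=9
a = 5: 5+-1=4, 5+0=5, 5+2=7, 5+5=10
a = 7: 7+-1=6, 7+0=7, 7+2=9, 7+5=12
Collecting distinct sums: A + B = {-7, -6, -5, -4, -2, -1, 1, 3, 4, 5, 6, 7, 9, 10, 12}
|A + B| = 15

A + B = {-7, -6, -5, -4, -2, -1, 1, 3, 4, 5, 6, 7, 9, 10, 12}


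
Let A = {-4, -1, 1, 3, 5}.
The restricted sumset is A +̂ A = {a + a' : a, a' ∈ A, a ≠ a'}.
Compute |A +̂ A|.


Restricted sumset: A +̂ A = {a + a' : a ∈ A, a' ∈ A, a ≠ a'}.
Equivalently, take A + A and drop any sum 2a that is achievable ONLY as a + a for a ∈ A (i.e. sums representable only with equal summands).
Enumerate pairs (a, a') with a < a' (symmetric, so each unordered pair gives one sum; this covers all a ≠ a'):
  -4 + -1 = -5
  -4 + 1 = -3
  -4 + 3 = -1
  -4 + 5 = 1
  -1 + 1 = 0
  -1 + 3 = 2
  -1 + 5 = 4
  1 + 3 = 4
  1 + 5 = 6
  3 + 5 = 8
Collected distinct sums: {-5, -3, -1, 0, 1, 2, 4, 6, 8}
|A +̂ A| = 9
(Reference bound: |A +̂ A| ≥ 2|A| - 3 for |A| ≥ 2, with |A| = 5 giving ≥ 7.)

|A +̂ A| = 9


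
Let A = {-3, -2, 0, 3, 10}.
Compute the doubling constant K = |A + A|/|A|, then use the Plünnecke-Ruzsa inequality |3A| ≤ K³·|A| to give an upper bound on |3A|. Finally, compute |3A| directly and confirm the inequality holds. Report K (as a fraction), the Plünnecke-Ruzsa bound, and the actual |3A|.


|A| = 5.
Step 1: Compute A + A by enumerating all 25 pairs.
A + A = {-6, -5, -4, -3, -2, 0, 1, 3, 6, 7, 8, 10, 13, 20}, so |A + A| = 14.
Step 2: Doubling constant K = |A + A|/|A| = 14/5 = 14/5 ≈ 2.8000.
Step 3: Plünnecke-Ruzsa gives |3A| ≤ K³·|A| = (2.8000)³ · 5 ≈ 109.7600.
Step 4: Compute 3A = A + A + A directly by enumerating all triples (a,b,c) ∈ A³; |3A| = 27.
Step 5: Check 27 ≤ 109.7600? Yes ✓.

K = 14/5, Plünnecke-Ruzsa bound K³|A| ≈ 109.7600, |3A| = 27, inequality holds.


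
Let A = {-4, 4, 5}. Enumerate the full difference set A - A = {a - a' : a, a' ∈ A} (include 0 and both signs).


A - A = {a - a' : a, a' ∈ A}.
Compute a - a' for each ordered pair (a, a'):
a = -4: -4--4=0, -4-4=-8, -4-5=-9
a = 4: 4--4=8, 4-4=0, 4-5=-1
a = 5: 5--4=9, 5-4=1, 5-5=0
Collecting distinct values (and noting 0 appears from a-a):
A - A = {-9, -8, -1, 0, 1, 8, 9}
|A - A| = 7

A - A = {-9, -8, -1, 0, 1, 8, 9}


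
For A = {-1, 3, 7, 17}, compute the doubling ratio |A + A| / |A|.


|A| = 4.
Compute A + A by enumerating all 16 pairs.
A + A = {-2, 2, 6, 10, 14, 16, 20, 24, 34}, so |A + A| = 9.
K = |A + A| / |A| = 9/4 (already in lowest terms) ≈ 2.2500.
Reference: AP of size 4 gives K = 7/4 ≈ 1.7500; a fully generic set of size 4 gives K ≈ 2.5000.

|A| = 4, |A + A| = 9, K = 9/4.


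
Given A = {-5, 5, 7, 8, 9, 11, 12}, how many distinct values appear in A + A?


A + A = {a + a' : a, a' ∈ A}; |A| = 7.
General bounds: 2|A| - 1 ≤ |A + A| ≤ |A|(|A|+1)/2, i.e. 13 ≤ |A + A| ≤ 28.
Lower bound 2|A|-1 is attained iff A is an arithmetic progression.
Enumerate sums a + a' for a ≤ a' (symmetric, so this suffices):
a = -5: -5+-5=-10, -5+5=0, -5+7=2, -5+8=3, -5+9=4, -5+11=6, -5+12=7
a = 5: 5+5=10, 5+7=12, 5+8=13, 5+9=14, 5+11=16, 5+12=17
a = 7: 7+7=14, 7+8=15, 7+9=16, 7+11=18, 7+12=19
a = 8: 8+8=16, 8+9=17, 8+11=19, 8+12=20
a = 9: 9+9=18, 9+11=20, 9+12=21
a = 11: 11+11=22, 11+12=23
a = 12: 12+12=24
Distinct sums: {-10, 0, 2, 3, 4, 6, 7, 10, 12, 13, 14, 15, 16, 17, 18, 19, 20, 21, 22, 23, 24}
|A + A| = 21

|A + A| = 21


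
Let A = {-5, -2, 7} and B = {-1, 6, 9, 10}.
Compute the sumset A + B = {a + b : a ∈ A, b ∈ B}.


A + B = {a + b : a ∈ A, b ∈ B}.
Enumerate all |A|·|B| = 3·4 = 12 pairs (a, b) and collect distinct sums.
a = -5: -5+-1=-6, -5+6=1, -5+9=4, -5+10=5
a = -2: -2+-1=-3, -2+6=4, -2+9=7, -2+10=8
a = 7: 7+-1=6, 7+6=13, 7+9=16, 7+10=17
Collecting distinct sums: A + B = {-6, -3, 1, 4, 5, 6, 7, 8, 13, 16, 17}
|A + B| = 11

A + B = {-6, -3, 1, 4, 5, 6, 7, 8, 13, 16, 17}
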